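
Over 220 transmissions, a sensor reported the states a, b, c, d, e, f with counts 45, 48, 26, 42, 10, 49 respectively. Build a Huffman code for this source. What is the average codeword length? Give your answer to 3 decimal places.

2.518 bits/symbol

Probabilities are the counts divided by 220.
Repeatedly combine the two least-probable nodes; the expected code length is the sum of the merged weights.
merge 1/22 + 13/110 → 9/55
merge 9/55 + 21/110 → 39/110
merge 9/44 + 12/55 → 93/220
merge 49/220 + 39/110 → 127/220
merge 93/220 + 127/220 → 1
L = 9/55 + 39/110 + 93/220 + 127/220 + 1 = 277/110 ≈ 2.518 bits/symbol.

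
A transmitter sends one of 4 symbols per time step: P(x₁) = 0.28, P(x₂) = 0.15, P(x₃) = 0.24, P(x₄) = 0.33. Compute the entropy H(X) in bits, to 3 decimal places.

H = −Σ pᵢ log₂ pᵢ.
−0.28·log₂(0.28) = 0.5142
−0.15·log₂(0.15) = 0.4105
−0.24·log₂(0.24) = 0.4941
−0.33·log₂(0.33) = 0.5278
Sum ≈ 1.9467 → 1.947 bits.

1.947 bits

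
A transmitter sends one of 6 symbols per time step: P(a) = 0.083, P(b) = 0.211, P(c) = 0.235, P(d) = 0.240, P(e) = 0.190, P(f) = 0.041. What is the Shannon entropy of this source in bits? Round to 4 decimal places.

H = −Σ pᵢ log₂ pᵢ.
−0.083·log₂(0.083) = 0.2980
−0.211·log₂(0.211) = 0.4736
−0.235·log₂(0.235) = 0.4910
−0.240·log₂(0.240) = 0.4941
−0.190·log₂(0.190) = 0.4552
−0.041·log₂(0.041) = 0.1889
Sum ≈ 2.4009 → 2.4009 bits.

2.4009 bits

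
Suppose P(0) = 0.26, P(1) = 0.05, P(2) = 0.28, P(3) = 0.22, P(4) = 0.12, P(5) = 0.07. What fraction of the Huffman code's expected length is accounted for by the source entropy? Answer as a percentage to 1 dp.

99.7%

Entropy H = −Σ p log₂ p ≈ 2.3518 bits.
Huffman merges: 1/20+7/100→3/25; 3/25+3/25→6/25; 11/50+6/25→23/50; 13/50+7/25→27/50; 23/50+27/50→1. L = 59/25 ≈ 2.3600.
Efficiency = H/L = 2.3518/2.3600 = 99.7%.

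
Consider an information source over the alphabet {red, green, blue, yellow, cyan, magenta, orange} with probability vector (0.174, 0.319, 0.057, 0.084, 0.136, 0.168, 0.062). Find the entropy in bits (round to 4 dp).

2.5731 bits

H = −Σ pᵢ log₂ pᵢ.
−0.174·log₂(0.174) = 0.4390
−0.319·log₂(0.319) = 0.5258
−0.057·log₂(0.057) = 0.2356
−0.084·log₂(0.084) = 0.3002
−0.136·log₂(0.136) = 0.3915
−0.168·log₂(0.168) = 0.4323
−0.062·log₂(0.062) = 0.2487
Sum ≈ 2.5731 → 2.5731 bits.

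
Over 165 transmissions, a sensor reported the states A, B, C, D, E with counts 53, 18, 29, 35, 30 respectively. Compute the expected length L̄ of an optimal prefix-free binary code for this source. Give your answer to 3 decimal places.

2.285 bits/symbol

Probabilities are the counts divided by 165.
Repeatedly combine the two least-probable nodes; the expected code length is the sum of the merged weights.
merge 6/55 + 29/165 → 47/165
merge 2/11 + 7/33 → 13/33
merge 47/165 + 53/165 → 20/33
merge 13/33 + 20/33 → 1
L = 47/165 + 13/33 + 20/33 + 1 = 377/165 ≈ 2.285 bits/symbol.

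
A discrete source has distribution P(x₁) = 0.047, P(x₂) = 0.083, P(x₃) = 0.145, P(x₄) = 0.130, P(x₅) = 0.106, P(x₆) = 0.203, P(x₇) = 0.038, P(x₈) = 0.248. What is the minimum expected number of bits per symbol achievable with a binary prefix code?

2.802 bits/symbol

Repeatedly combine the two least-probable nodes; the expected code length is the sum of the merged weights.
merge 19/500 + 47/1000 → 17/200
merge 83/1000 + 17/200 → 21/125
merge 53/500 + 13/100 → 59/250
merge 29/200 + 21/125 → 313/1000
merge 203/1000 + 59/250 → 439/1000
merge 31/125 + 313/1000 → 561/1000
merge 439/1000 + 561/1000 → 1
L = 17/200 + 21/125 + 59/250 + 313/1000 + 439/1000 + 561/1000 + 1 = 1401/500 = 2.802 bits/symbol.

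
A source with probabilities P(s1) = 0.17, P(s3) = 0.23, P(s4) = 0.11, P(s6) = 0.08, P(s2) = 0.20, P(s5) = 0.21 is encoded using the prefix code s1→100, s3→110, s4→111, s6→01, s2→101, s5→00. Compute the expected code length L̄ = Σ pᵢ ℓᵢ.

2.71 bits/symbol

L̄ = Σ pᵢ·ℓᵢ = 0.17·3 + 0.23·3 + 0.11·3 + 0.08·2 + 0.20·3 + 0.21·2 = 2.71 bits/symbol.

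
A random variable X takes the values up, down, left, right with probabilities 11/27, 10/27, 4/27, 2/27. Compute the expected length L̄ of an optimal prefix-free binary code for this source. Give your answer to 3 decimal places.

1.815 bits/symbol

Repeatedly combine the two least-probable nodes; the expected code length is the sum of the merged weights.
merge 2/27 + 4/27 → 2/9
merge 2/9 + 10/27 → 16/27
merge 11/27 + 16/27 → 1
L = 2/9 + 16/27 + 1 = 49/27 ≈ 1.815 bits/symbol.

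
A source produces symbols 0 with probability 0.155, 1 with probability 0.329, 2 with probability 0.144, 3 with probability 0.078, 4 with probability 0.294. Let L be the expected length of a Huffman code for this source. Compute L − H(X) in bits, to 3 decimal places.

Entropy H = −Σ p log₂ p ≈ 2.1535 bits.
Huffman merges: 39/500+18/125→111/500; 31/200+111/500→377/1000; 147/500+329/1000→623/1000; 377/1000+623/1000→1. L = 1111/500 ≈ 2.2220.
L − H = 2.2220 − 2.1535 = 0.069 bits.

0.069 bits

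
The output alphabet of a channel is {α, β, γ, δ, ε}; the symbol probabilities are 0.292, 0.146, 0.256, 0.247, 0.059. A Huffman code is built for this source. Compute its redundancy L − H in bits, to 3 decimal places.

Entropy H = −Σ p log₂ p ≈ 2.1663 bits.
Huffman merges: 59/1000+73/500→41/200; 41/200+247/1000→113/250; 32/125+73/250→137/250; 113/250+137/250→1. L = 441/200 ≈ 2.2050.
L − H = 2.2050 − 2.1663 = 0.039 bits.

0.039 bits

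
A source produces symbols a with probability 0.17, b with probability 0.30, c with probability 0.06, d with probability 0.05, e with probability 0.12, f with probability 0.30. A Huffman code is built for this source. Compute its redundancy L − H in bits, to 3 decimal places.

Entropy H = −Σ p log₂ p ≈ 2.3035 bits.
Huffman merges: 1/20+3/50→11/100; 11/100+3/25→23/100; 17/100+23/100→2/5; 3/10+3/10→3/5; 2/5+3/5→1. L = 117/50 ≈ 2.3400.
L − H = 2.3400 − 2.3035 = 0.037 bits.

0.037 bits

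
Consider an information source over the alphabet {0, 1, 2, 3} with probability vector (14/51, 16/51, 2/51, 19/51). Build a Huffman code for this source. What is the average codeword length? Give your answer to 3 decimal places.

Repeatedly combine the two least-probable nodes; the expected code length is the sum of the merged weights.
merge 2/51 + 14/51 → 16/51
merge 16/51 + 16/51 → 32/51
merge 19/51 + 32/51 → 1
L = 16/51 + 32/51 + 1 = 33/17 ≈ 1.941 bits/symbol.

1.941 bits/symbol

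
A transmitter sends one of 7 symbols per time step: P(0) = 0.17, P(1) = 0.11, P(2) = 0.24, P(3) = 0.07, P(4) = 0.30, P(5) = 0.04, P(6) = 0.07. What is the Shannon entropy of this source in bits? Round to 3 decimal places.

2.523 bits

H = −Σ pᵢ log₂ pᵢ.
−0.17·log₂(0.17) = 0.4346
−0.11·log₂(0.11) = 0.3503
−0.24·log₂(0.24) = 0.4941
−0.07·log₂(0.07) = 0.2686
−0.30·log₂(0.30) = 0.5211
−0.04·log₂(0.04) = 0.1858
−0.07·log₂(0.07) = 0.2686
Sum ≈ 2.5230 → 2.523 bits.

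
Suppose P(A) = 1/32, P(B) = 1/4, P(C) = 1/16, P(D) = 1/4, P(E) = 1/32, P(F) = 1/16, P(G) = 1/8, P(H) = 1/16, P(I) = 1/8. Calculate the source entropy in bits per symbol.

2.8125 bits

Each probability is a power of 1/2, so log₂(1/p) is an integer.
H = Σ p·log₂(1/p) = 1/32·5 + 1/4·2 + 1/16·4 + 1/4·2 + 1/32·5 + 1/16·4 + 1/8·3 + 1/16·4 + 1/8·3 = 2.8125 bits.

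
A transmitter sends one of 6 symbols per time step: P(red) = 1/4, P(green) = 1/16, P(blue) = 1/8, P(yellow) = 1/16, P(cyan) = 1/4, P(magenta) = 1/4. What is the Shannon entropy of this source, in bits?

Each probability is a power of 1/2, so log₂(1/p) is an integer.
H = Σ p·log₂(1/p) = 1/4·2 + 1/16·4 + 1/8·3 + 1/16·4 + 1/4·2 + 1/4·2 = 2.375 bits.

2.375 bits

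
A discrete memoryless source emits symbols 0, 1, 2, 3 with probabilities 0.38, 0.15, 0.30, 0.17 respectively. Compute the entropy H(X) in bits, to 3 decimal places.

1.897 bits

H = −Σ pᵢ log₂ pᵢ.
−0.38·log₂(0.38) = 0.5305
−0.15·log₂(0.15) = 0.4105
−0.30·log₂(0.30) = 0.5211
−0.17·log₂(0.17) = 0.4346
Sum ≈ 1.8967 → 1.897 bits.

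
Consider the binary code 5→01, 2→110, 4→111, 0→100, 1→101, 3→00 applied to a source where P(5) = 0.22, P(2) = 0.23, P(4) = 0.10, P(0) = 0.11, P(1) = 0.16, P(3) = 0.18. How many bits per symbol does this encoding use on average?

2.6 bits/symbol

L̄ = Σ pᵢ·ℓᵢ = 0.22·2 + 0.23·3 + 0.10·3 + 0.11·3 + 0.16·3 + 0.18·2 = 2.6 bits/symbol.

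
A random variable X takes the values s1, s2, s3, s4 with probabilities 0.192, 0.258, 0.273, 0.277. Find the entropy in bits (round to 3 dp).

1.986 bits

H = −Σ pᵢ log₂ pᵢ.
−0.192·log₂(0.192) = 0.4571
−0.258·log₂(0.258) = 0.5043
−0.273·log₂(0.273) = 0.5113
−0.277·log₂(0.277) = 0.5130
Sum ≈ 1.9857 → 1.986 bits.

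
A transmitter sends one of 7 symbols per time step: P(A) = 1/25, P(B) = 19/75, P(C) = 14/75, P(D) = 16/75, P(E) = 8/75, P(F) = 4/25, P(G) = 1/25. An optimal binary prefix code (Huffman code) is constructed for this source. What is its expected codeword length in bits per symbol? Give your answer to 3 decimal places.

2.613 bits/symbol

Repeatedly combine the two least-probable nodes; the expected code length is the sum of the merged weights.
merge 1/25 + 1/25 → 2/25
merge 2/25 + 8/75 → 14/75
merge 4/25 + 14/75 → 26/75
merge 14/75 + 16/75 → 2/5
merge 19/75 + 26/75 → 3/5
merge 2/5 + 3/5 → 1
L = 2/25 + 14/75 + 26/75 + 2/5 + 3/5 + 1 = 196/75 ≈ 2.613 bits/symbol.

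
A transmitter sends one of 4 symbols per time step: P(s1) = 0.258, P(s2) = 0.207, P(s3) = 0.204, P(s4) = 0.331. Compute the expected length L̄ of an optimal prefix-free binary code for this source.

Repeatedly combine the two least-probable nodes; the expected code length is the sum of the merged weights.
merge 51/250 + 207/1000 → 411/1000
merge 129/500 + 331/1000 → 589/1000
merge 411/1000 + 589/1000 → 1
L = 411/1000 + 589/1000 + 1 = 2 bits/symbol.

2 bits/symbol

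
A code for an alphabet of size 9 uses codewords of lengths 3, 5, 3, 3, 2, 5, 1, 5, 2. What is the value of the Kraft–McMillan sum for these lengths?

1.46875

With common denominator 2^5 = 32: Σ 2^(−ℓᵢ) = 4/32 + 1/32 + 4/32 + 4/32 + 8/32 + 1/32 + 16/32 + 1/32 + 8/32 = 47/32 = 1.46875.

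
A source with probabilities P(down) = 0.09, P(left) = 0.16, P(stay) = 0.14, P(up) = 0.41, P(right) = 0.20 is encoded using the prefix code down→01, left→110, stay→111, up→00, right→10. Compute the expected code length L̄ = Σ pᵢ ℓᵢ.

2.3 bits/symbol

L̄ = Σ pᵢ·ℓᵢ = 0.09·2 + 0.16·3 + 0.14·3 + 0.41·2 + 0.20·2 = 2.3 bits/symbol.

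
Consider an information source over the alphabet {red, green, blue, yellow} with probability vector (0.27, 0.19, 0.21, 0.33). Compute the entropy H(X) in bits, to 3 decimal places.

H = −Σ pᵢ log₂ pᵢ.
−0.27·log₂(0.27) = 0.5100
−0.19·log₂(0.19) = 0.4552
−0.21·log₂(0.21) = 0.4728
−0.33·log₂(0.33) = 0.5278
Sum ≈ 1.9659 → 1.966 bits.

1.966 bits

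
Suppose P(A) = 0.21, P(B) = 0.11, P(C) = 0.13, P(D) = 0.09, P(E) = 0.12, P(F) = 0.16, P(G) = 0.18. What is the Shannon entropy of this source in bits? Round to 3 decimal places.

H = −Σ pᵢ log₂ pᵢ.
−0.21·log₂(0.21) = 0.4728
−0.11·log₂(0.11) = 0.3503
−0.13·log₂(0.13) = 0.3826
−0.09·log₂(0.09) = 0.3127
−0.12·log₂(0.12) = 0.3671
−0.16·log₂(0.16) = 0.4230
−0.18·log₂(0.18) = 0.4453
Sum ≈ 2.7538 → 2.754 bits.

2.754 bits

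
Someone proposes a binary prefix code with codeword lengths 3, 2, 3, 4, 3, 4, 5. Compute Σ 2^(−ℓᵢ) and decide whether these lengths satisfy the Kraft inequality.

0.78125; yes

With common denominator 2^5 = 32: Σ 2^(−ℓᵢ) = 4/32 + 8/32 + 4/32 + 2/32 + 4/32 + 2/32 + 1/32 = 25/32 = 0.78125.
Kraft's inequality requires Σ ≤ 1; here Σ = 0.78125 ≤ 1, so such a prefix code exists.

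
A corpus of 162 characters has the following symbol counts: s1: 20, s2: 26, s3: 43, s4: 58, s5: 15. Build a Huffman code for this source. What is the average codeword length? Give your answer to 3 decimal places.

2.216 bits/symbol

Probabilities are the counts divided by 162.
Repeatedly combine the two least-probable nodes; the expected code length is the sum of the merged weights.
merge 5/54 + 10/81 → 35/162
merge 13/81 + 35/162 → 61/162
merge 43/162 + 29/81 → 101/162
merge 61/162 + 101/162 → 1
L = 35/162 + 61/162 + 101/162 + 1 = 359/162 ≈ 2.216 bits/symbol.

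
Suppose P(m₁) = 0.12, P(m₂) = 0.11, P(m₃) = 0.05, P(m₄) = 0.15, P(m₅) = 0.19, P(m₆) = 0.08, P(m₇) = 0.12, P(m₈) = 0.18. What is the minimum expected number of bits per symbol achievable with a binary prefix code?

Repeatedly combine the two least-probable nodes; the expected code length is the sum of the merged weights.
merge 1/20 + 2/25 → 13/100
merge 11/100 + 3/25 → 23/100
merge 3/25 + 13/100 → 1/4
merge 3/20 + 9/50 → 33/100
merge 19/100 + 23/100 → 21/50
merge 1/4 + 33/100 → 29/50
merge 21/50 + 29/50 → 1
L = 13/100 + 23/100 + 1/4 + 33/100 + 21/50 + 29/50 + 1 = 147/50 = 2.94 bits/symbol.

2.94 bits/symbol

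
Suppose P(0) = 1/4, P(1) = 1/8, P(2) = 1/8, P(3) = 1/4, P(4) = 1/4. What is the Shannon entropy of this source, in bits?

Each probability is a power of 1/2, so log₂(1/p) is an integer.
H = Σ p·log₂(1/p) = 1/4·2 + 1/8·3 + 1/8·3 + 1/4·2 + 1/4·2 = 2.25 bits.

2.25 bits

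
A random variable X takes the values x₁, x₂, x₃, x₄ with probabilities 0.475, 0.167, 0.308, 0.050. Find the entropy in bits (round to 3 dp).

H = −Σ pᵢ log₂ pᵢ.
−0.475·log₂(0.475) = 0.5102
−0.167·log₂(0.167) = 0.4312
−0.308·log₂(0.308) = 0.5233
−0.050·log₂(0.050) = 0.2161
Sum ≈ 1.6807 → 1.681 bits.

1.681 bits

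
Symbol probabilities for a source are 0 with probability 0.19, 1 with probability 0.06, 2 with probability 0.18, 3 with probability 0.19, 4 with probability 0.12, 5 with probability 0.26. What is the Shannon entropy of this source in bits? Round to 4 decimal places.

2.4716 bits

H = −Σ pᵢ log₂ pᵢ.
−0.19·log₂(0.19) = 0.4552
−0.06·log₂(0.06) = 0.2435
−0.18·log₂(0.18) = 0.4453
−0.19·log₂(0.19) = 0.4552
−0.12·log₂(0.12) = 0.3671
−0.26·log₂(0.26) = 0.5053
Sum ≈ 2.4716 → 2.4716 bits.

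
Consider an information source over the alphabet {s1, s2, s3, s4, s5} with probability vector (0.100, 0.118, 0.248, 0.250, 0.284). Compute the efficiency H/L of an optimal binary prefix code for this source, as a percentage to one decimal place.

99.7%

Entropy H = −Σ p log₂ p ≈ 2.2106 bits.
Huffman merges: 1/10+59/500→109/500; 109/500+31/125→233/500; 1/4+71/250→267/500; 233/500+267/500→1. L = 1109/500 ≈ 2.2180.
Efficiency = H/L = 2.2106/2.2180 = 99.7%.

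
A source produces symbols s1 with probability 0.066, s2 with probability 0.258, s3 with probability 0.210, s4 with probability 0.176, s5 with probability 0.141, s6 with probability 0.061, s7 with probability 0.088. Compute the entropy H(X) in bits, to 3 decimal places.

2.630 bits

H = −Σ pᵢ log₂ pᵢ.
−0.066·log₂(0.066) = 0.2588
−0.258·log₂(0.258) = 0.5043
−0.210·log₂(0.210) = 0.4728
−0.176·log₂(0.176) = 0.4411
−0.141·log₂(0.141) = 0.3985
−0.061·log₂(0.061) = 0.2461
−0.088·log₂(0.088) = 0.3086
Sum ≈ 2.6302 → 2.630 bits.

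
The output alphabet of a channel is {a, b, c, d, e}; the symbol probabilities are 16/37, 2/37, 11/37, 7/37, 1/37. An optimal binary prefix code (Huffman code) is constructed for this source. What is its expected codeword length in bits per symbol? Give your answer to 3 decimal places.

1.919 bits/symbol

Repeatedly combine the two least-probable nodes; the expected code length is the sum of the merged weights.
merge 1/37 + 2/37 → 3/37
merge 3/37 + 7/37 → 10/37
merge 10/37 + 11/37 → 21/37
merge 16/37 + 21/37 → 1
L = 3/37 + 10/37 + 21/37 + 1 = 71/37 ≈ 1.919 bits/symbol.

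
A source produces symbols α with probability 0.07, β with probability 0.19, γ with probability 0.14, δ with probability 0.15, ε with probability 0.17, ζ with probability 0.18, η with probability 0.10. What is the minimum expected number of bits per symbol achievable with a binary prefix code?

2.8 bits/symbol

Repeatedly combine the two least-probable nodes; the expected code length is the sum of the merged weights.
merge 7/100 + 1/10 → 17/100
merge 7/50 + 3/20 → 29/100
merge 17/100 + 17/100 → 17/50
merge 9/50 + 19/100 → 37/100
merge 29/100 + 17/50 → 63/100
merge 37/100 + 63/100 → 1
L = 17/100 + 29/100 + 17/50 + 37/100 + 63/100 + 1 = 14/5 = 2.8 bits/symbol.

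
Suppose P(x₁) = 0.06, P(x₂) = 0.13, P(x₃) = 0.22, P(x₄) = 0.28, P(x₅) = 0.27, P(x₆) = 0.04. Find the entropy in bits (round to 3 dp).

H = −Σ pᵢ log₂ pᵢ.
−0.06·log₂(0.06) = 0.2435
−0.13·log₂(0.13) = 0.3826
−0.22·log₂(0.22) = 0.4806
−0.28·log₂(0.28) = 0.5142
−0.27·log₂(0.27) = 0.5100
−0.04·log₂(0.04) = 0.1858
Sum ≈ 2.3167 → 2.317 bits.

2.317 bits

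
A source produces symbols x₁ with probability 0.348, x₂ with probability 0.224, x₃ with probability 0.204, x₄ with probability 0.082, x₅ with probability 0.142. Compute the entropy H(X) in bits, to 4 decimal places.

H = −Σ pᵢ log₂ pᵢ.
−0.348·log₂(0.348) = 0.5299
−0.224·log₂(0.224) = 0.4835
−0.204·log₂(0.204) = 0.4678
−0.082·log₂(0.082) = 0.2959
−0.142·log₂(0.142) = 0.3999
Sum ≈ 2.1770 → 2.1770 bits.

2.1770 bits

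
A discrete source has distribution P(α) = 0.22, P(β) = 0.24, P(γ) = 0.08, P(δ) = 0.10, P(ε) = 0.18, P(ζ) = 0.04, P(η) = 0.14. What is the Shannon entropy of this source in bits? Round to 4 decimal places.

2.6266 bits

H = −Σ pᵢ log₂ pᵢ.
−0.22·log₂(0.22) = 0.4806
−0.24·log₂(0.24) = 0.4941
−0.08·log₂(0.08) = 0.2915
−0.10·log₂(0.10) = 0.3322
−0.18·log₂(0.18) = 0.4453
−0.04·log₂(0.04) = 0.1858
−0.14·log₂(0.14) = 0.3971
Sum ≈ 2.6266 → 2.6266 bits.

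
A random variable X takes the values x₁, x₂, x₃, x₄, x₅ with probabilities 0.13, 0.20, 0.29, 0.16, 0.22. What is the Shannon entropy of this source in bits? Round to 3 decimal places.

2.269 bits

H = −Σ pᵢ log₂ pᵢ.
−0.13·log₂(0.13) = 0.3826
−0.20·log₂(0.20) = 0.4644
−0.29·log₂(0.29) = 0.5179
−0.16·log₂(0.16) = 0.4230
−0.22·log₂(0.22) = 0.4806
Sum ≈ 2.2685 → 2.269 bits.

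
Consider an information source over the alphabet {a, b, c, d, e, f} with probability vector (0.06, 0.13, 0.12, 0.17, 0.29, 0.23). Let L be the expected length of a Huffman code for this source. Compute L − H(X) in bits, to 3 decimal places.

Entropy H = −Σ p log₂ p ≈ 2.4334 bits.
Huffman merges: 3/50+3/25→9/50; 13/100+17/100→3/10; 9/50+23/100→41/100; 29/100+3/10→59/100; 41/100+59/100→1. L = 62/25 ≈ 2.4800.
L − H = 2.4800 − 2.4334 = 0.047 bits.

0.047 bits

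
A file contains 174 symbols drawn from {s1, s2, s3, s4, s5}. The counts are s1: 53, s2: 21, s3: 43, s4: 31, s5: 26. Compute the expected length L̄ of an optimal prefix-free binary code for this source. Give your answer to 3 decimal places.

2.270 bits/symbol

Probabilities are the counts divided by 174.
Repeatedly combine the two least-probable nodes; the expected code length is the sum of the merged weights.
merge 7/58 + 13/87 → 47/174
merge 31/174 + 43/174 → 37/87
merge 47/174 + 53/174 → 50/87
merge 37/87 + 50/87 → 1
L = 47/174 + 37/87 + 50/87 + 1 = 395/174 ≈ 2.270 bits/symbol.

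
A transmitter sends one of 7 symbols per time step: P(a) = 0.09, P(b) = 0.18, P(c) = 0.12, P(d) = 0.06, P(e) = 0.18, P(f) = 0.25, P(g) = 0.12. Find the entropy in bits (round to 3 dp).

2.681 bits

H = −Σ pᵢ log₂ pᵢ.
−0.09·log₂(0.09) = 0.3127
−0.18·log₂(0.18) = 0.4453
−0.12·log₂(0.12) = 0.3671
−0.06·log₂(0.06) = 0.2435
−0.18·log₂(0.18) = 0.4453
−0.25·log₂(0.25) = 0.5000
−0.12·log₂(0.12) = 0.3671
Sum ≈ 2.6809 → 2.681 bits.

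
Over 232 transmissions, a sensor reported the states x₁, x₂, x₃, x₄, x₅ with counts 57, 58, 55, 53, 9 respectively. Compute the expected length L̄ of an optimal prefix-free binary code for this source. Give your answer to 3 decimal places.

Probabilities are the counts divided by 232.
Repeatedly combine the two least-probable nodes; the expected code length is the sum of the merged weights.
merge 9/232 + 53/232 → 31/116
merge 55/232 + 57/232 → 14/29
merge 1/4 + 31/116 → 15/29
merge 14/29 + 15/29 → 1
L = 31/116 + 14/29 + 15/29 + 1 = 263/116 ≈ 2.267 bits/symbol.

2.267 bits/symbol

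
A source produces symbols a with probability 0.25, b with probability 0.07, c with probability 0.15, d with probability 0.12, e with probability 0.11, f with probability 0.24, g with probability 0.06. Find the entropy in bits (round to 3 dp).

H = −Σ pᵢ log₂ pᵢ.
−0.25·log₂(0.25) = 0.5000
−0.07·log₂(0.07) = 0.2686
−0.15·log₂(0.15) = 0.4105
−0.12·log₂(0.12) = 0.3671
−0.11·log₂(0.11) = 0.3503
−0.24·log₂(0.24) = 0.4941
−0.06·log₂(0.06) = 0.2435
Sum ≈ 2.6341 → 2.634 bits.

2.634 bits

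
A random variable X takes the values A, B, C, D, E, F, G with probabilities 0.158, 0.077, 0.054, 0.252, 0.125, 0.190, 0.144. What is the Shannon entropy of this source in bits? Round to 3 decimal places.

H = −Σ pᵢ log₂ pᵢ.
−0.158·log₂(0.158) = 0.4206
−0.077·log₂(0.077) = 0.2848
−0.054·log₂(0.054) = 0.2274
−0.252·log₂(0.252) = 0.5011
−0.125·log₂(0.125) = 0.3750
−0.190·log₂(0.190) = 0.4552
−0.144·log₂(0.144) = 0.4026
Sum ≈ 2.6667 → 2.667 bits.

2.667 bits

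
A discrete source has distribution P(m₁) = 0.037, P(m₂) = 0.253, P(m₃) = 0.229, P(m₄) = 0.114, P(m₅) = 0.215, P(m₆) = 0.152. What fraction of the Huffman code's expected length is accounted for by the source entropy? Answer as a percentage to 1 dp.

Entropy H = −Σ p log₂ p ≈ 2.4117 bits.
Huffman merges: 37/1000+57/500→151/1000; 151/1000+19/125→303/1000; 43/200+229/1000→111/250; 253/1000+303/1000→139/250; 111/250+139/250→1. L = 1227/500 ≈ 2.4540.
Efficiency = H/L = 2.4117/2.4540 = 98.3%.

98.3%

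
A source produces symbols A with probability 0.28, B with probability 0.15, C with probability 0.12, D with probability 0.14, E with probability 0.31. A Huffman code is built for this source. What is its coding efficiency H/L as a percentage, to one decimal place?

Entropy H = −Σ p log₂ p ≈ 2.2127 bits.
Huffman merges: 3/25+7/50→13/50; 3/20+13/50→41/100; 7/25+31/100→59/100; 41/100+59/100→1. L = 113/50 ≈ 2.2600.
Efficiency = H/L = 2.2127/2.2600 = 97.9%.

97.9%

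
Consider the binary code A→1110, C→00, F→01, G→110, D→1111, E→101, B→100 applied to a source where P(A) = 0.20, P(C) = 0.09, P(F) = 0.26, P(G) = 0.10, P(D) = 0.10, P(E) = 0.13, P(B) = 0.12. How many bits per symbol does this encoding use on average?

2.95 bits/symbol

L̄ = Σ pᵢ·ℓᵢ = 0.20·4 + 0.09·2 + 0.26·2 + 0.10·3 + 0.10·4 + 0.13·3 + 0.12·3 = 2.95 bits/symbol.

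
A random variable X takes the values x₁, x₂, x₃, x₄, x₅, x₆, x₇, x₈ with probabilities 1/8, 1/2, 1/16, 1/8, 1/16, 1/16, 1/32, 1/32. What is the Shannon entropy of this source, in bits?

2.3125 bits

Each probability is a power of 1/2, so log₂(1/p) is an integer.
H = Σ p·log₂(1/p) = 1/8·3 + 1/2·1 + 1/16·4 + 1/8·3 + 1/16·4 + 1/16·4 + 1/32·5 + 1/32·5 = 2.3125 bits.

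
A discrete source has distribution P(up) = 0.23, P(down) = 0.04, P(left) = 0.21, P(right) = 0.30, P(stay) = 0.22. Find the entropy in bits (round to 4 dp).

H = −Σ pᵢ log₂ pᵢ.
−0.23·log₂(0.23) = 0.4877
−0.04·log₂(0.04) = 0.1858
−0.21·log₂(0.21) = 0.4728
−0.30·log₂(0.30) = 0.5211
−0.22·log₂(0.22) = 0.4806
Sum ≈ 2.1479 → 2.1479 bits.

2.1479 bits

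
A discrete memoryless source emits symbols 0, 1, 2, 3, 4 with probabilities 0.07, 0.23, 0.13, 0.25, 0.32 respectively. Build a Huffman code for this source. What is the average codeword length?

Repeatedly combine the two least-probable nodes; the expected code length is the sum of the merged weights.
merge 7/100 + 13/100 → 1/5
merge 1/5 + 23/100 → 43/100
merge 1/4 + 8/25 → 57/100
merge 43/100 + 57/100 → 1
L = 1/5 + 43/100 + 57/100 + 1 = 11/5 = 2.2 bits/symbol.

2.2 bits/symbol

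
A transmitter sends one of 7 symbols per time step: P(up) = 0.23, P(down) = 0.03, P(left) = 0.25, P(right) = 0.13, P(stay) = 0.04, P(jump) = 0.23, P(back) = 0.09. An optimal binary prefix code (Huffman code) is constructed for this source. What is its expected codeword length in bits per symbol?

Repeatedly combine the two least-probable nodes; the expected code length is the sum of the merged weights.
merge 3/100 + 1/25 → 7/100
merge 7/100 + 9/100 → 4/25
merge 13/100 + 4/25 → 29/100
merge 23/100 + 23/100 → 23/50
merge 1/4 + 29/100 → 27/50
merge 23/50 + 27/50 → 1
L = 7/100 + 4/25 + 29/100 + 23/50 + 27/50 + 1 = 63/25 = 2.52 bits/symbol.

2.52 bits/symbol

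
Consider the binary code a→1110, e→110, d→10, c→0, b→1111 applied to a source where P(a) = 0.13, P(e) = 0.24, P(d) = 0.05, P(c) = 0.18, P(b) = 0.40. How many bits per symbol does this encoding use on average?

L̄ = Σ pᵢ·ℓᵢ = 0.13·4 + 0.24·3 + 0.05·2 + 0.18·1 + 0.40·4 = 3.12 bits/symbol.

3.12 bits/symbol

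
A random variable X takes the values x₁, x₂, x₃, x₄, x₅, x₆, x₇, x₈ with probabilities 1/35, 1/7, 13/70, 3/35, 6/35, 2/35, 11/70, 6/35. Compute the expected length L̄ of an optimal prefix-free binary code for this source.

Repeatedly combine the two least-probable nodes; the expected code length is the sum of the merged weights.
merge 1/35 + 2/35 → 3/35
merge 3/35 + 3/35 → 6/35
merge 1/7 + 11/70 → 3/10
merge 6/35 + 6/35 → 12/35
merge 6/35 + 13/70 → 5/14
merge 3/10 + 12/35 → 9/14
merge 5/14 + 9/14 → 1
L = 3/35 + 6/35 + 3/10 + 12/35 + 5/14 + 9/14 + 1 = 29/10 = 2.9 bits/symbol.

2.9 bits/symbol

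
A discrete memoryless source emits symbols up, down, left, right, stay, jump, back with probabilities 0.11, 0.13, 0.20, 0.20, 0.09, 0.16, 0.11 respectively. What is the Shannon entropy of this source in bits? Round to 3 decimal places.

2.748 bits

H = −Σ pᵢ log₂ pᵢ.
−0.11·log₂(0.11) = 0.3503
−0.13·log₂(0.13) = 0.3826
−0.20·log₂(0.20) = 0.4644
−0.20·log₂(0.20) = 0.4644
−0.09·log₂(0.09) = 0.3127
−0.16·log₂(0.16) = 0.4230
−0.11·log₂(0.11) = 0.3503
Sum ≈ 2.7477 → 2.748 bits.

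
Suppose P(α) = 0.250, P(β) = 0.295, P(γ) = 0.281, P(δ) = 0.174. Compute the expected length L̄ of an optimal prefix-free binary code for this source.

2 bits/symbol

Repeatedly combine the two least-probable nodes; the expected code length is the sum of the merged weights.
merge 87/500 + 1/4 → 53/125
merge 281/1000 + 59/200 → 72/125
merge 53/125 + 72/125 → 1
L = 53/125 + 72/125 + 1 = 2 bits/symbol.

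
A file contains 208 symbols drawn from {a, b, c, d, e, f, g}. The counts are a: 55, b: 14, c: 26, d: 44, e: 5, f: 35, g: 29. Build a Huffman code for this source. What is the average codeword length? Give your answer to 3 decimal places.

Probabilities are the counts divided by 208.
Repeatedly combine the two least-probable nodes; the expected code length is the sum of the merged weights.
merge 5/208 + 7/104 → 19/208
merge 19/208 + 1/8 → 45/208
merge 29/208 + 35/208 → 4/13
merge 11/52 + 45/208 → 89/208
merge 55/208 + 4/13 → 119/208
merge 89/208 + 119/208 → 1
L = 19/208 + 45/208 + 4/13 + 89/208 + 119/208 + 1 = 34/13 ≈ 2.615 bits/symbol.

2.615 bits/symbol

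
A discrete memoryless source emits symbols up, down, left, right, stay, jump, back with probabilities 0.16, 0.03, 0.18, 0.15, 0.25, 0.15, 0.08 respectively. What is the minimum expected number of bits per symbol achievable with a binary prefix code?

2.68 bits/symbol

Repeatedly combine the two least-probable nodes; the expected code length is the sum of the merged weights.
merge 3/100 + 2/25 → 11/100
merge 11/100 + 3/20 → 13/50
merge 3/20 + 4/25 → 31/100
merge 9/50 + 1/4 → 43/100
merge 13/50 + 31/100 → 57/100
merge 43/100 + 57/100 → 1
L = 11/100 + 13/50 + 31/100 + 43/100 + 57/100 + 1 = 67/25 = 2.68 bits/symbol.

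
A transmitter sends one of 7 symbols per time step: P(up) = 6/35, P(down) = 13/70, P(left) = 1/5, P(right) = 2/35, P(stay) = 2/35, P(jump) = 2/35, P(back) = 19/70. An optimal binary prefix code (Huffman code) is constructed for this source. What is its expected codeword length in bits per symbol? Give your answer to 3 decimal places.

2.629 bits/symbol

Repeatedly combine the two least-probable nodes; the expected code length is the sum of the merged weights.
merge 2/35 + 2/35 → 4/35
merge 2/35 + 4/35 → 6/35
merge 6/35 + 6/35 → 12/35
merge 13/70 + 1/5 → 27/70
merge 19/70 + 12/35 → 43/70
merge 27/70 + 43/70 → 1
L = 4/35 + 6/35 + 12/35 + 27/70 + 43/70 + 1 = 92/35 ≈ 2.629 bits/symbol.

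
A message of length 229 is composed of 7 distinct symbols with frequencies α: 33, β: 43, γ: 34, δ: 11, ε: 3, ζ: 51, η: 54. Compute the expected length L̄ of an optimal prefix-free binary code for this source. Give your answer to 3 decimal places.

2.603 bits/symbol

Probabilities are the counts divided by 229.
Repeatedly combine the two least-probable nodes; the expected code length is the sum of the merged weights.
merge 3/229 + 11/229 → 14/229
merge 14/229 + 33/229 → 47/229
merge 34/229 + 43/229 → 77/229
merge 47/229 + 51/229 → 98/229
merge 54/229 + 77/229 → 131/229
merge 98/229 + 131/229 → 1
L = 14/229 + 47/229 + 77/229 + 98/229 + 131/229 + 1 = 596/229 ≈ 2.603 bits/symbol.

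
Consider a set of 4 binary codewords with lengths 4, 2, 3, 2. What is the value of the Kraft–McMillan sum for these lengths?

With common denominator 2^4 = 16: Σ 2^(−ℓᵢ) = 1/16 + 4/16 + 2/16 + 4/16 = 11/16 = 0.6875.

0.6875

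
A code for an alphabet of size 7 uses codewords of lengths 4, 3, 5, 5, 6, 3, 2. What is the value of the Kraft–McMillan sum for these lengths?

With common denominator 2^6 = 64: Σ 2^(−ℓᵢ) = 4/64 + 8/64 + 2/64 + 2/64 + 1/64 + 8/64 + 16/64 = 41/64 = 0.640625.

0.640625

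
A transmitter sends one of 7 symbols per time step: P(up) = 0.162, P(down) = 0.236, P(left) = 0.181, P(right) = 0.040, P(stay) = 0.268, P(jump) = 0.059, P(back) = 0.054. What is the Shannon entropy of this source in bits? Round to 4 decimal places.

H = −Σ pᵢ log₂ pᵢ.
−0.162·log₂(0.162) = 0.4254
−0.236·log₂(0.236) = 0.4916
−0.181·log₂(0.181) = 0.4463
−0.040·log₂(0.040) = 0.1858
−0.268·log₂(0.268) = 0.5091
−0.059·log₂(0.059) = 0.2409
−0.054·log₂(0.054) = 0.2274
Sum ≈ 2.5265 → 2.5265 bits.

2.5265 bits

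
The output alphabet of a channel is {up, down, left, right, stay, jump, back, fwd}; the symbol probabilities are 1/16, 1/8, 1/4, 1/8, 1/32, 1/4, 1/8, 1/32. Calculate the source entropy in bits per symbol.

Each probability is a power of 1/2, so log₂(1/p) is an integer.
H = Σ p·log₂(1/p) = 1/16·4 + 1/8·3 + 1/4·2 + 1/8·3 + 1/32·5 + 1/4·2 + 1/8·3 + 1/32·5 = 2.6875 bits.

2.6875 bits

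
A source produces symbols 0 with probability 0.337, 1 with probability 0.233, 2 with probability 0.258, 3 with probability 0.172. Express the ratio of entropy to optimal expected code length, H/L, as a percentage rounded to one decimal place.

Entropy H = −Σ p log₂ p ≈ 1.9596 bits.
Huffman merges: 43/250+233/1000→81/200; 129/500+337/1000→119/200; 81/200+119/200→1. L = 2 ≈ 2.0000.
Efficiency = H/L = 1.9596/2.0000 = 98.0%.

98.0%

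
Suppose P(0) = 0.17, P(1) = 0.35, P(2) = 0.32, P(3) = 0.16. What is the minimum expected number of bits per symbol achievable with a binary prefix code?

1.98 bits/symbol

Repeatedly combine the two least-probable nodes; the expected code length is the sum of the merged weights.
merge 4/25 + 17/100 → 33/100
merge 8/25 + 33/100 → 13/20
merge 7/20 + 13/20 → 1
L = 33/100 + 13/20 + 1 = 99/50 = 1.98 bits/symbol.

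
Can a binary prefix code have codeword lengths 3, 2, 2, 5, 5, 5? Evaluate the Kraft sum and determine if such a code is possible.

With common denominator 2^5 = 32: Σ 2^(−ℓᵢ) = 4/32 + 8/32 + 8/32 + 1/32 + 1/32 + 1/32 = 23/32 = 0.71875.
Kraft's inequality requires Σ ≤ 1; here Σ = 0.71875 ≤ 1, so such a prefix code exists.

0.71875; yes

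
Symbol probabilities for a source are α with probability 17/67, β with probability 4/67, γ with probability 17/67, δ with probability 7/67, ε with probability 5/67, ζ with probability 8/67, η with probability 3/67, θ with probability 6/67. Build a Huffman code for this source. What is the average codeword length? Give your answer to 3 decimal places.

Repeatedly combine the two least-probable nodes; the expected code length is the sum of the merged weights.
merge 3/67 + 4/67 → 7/67
merge 5/67 + 6/67 → 11/67
merge 7/67 + 7/67 → 14/67
merge 8/67 + 11/67 → 19/67
merge 14/67 + 17/67 → 31/67
merge 17/67 + 19/67 → 36/67
merge 31/67 + 36/67 → 1
L = 7/67 + 11/67 + 14/67 + 19/67 + 31/67 + 36/67 + 1 = 185/67 ≈ 2.761 bits/symbol.

2.761 bits/symbol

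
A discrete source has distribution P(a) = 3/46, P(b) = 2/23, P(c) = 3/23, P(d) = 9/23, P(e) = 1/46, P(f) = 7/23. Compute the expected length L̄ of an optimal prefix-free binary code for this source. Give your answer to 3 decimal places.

Repeatedly combine the two least-probable nodes; the expected code length is the sum of the merged weights.
merge 1/46 + 3/46 → 2/23
merge 2/23 + 2/23 → 4/23
merge 3/23 + 4/23 → 7/23
merge 7/23 + 7/23 → 14/23
merge 9/23 + 14/23 → 1
L = 2/23 + 4/23 + 7/23 + 14/23 + 1 = 50/23 ≈ 2.174 bits/symbol.

2.174 bits/symbol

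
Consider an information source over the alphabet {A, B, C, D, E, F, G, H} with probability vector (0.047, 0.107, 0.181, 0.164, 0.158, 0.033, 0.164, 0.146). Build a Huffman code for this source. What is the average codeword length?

2.899 bits/symbol

Repeatedly combine the two least-probable nodes; the expected code length is the sum of the merged weights.
merge 33/1000 + 47/1000 → 2/25
merge 2/25 + 107/1000 → 187/1000
merge 73/500 + 79/500 → 38/125
merge 41/250 + 41/250 → 41/125
merge 181/1000 + 187/1000 → 46/125
merge 38/125 + 41/125 → 79/125
merge 46/125 + 79/125 → 1
L = 2/25 + 187/1000 + 38/125 + 41/125 + 46/125 + 79/125 + 1 = 2899/1000 = 2.899 bits/symbol.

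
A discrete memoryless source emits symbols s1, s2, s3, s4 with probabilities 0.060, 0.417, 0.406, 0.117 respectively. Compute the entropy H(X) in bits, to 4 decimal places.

H = −Σ pᵢ log₂ pᵢ.
−0.060·log₂(0.060) = 0.2435
−0.417·log₂(0.417) = 0.5262
−0.406·log₂(0.406) = 0.5280
−0.117·log₂(0.117) = 0.3622
Sum ≈ 1.6599 → 1.6599 bits.

1.6599 bits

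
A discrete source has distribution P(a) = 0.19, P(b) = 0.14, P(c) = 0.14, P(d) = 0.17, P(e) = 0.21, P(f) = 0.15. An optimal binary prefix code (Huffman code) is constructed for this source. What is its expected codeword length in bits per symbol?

2.6 bits/symbol

Repeatedly combine the two least-probable nodes; the expected code length is the sum of the merged weights.
merge 7/50 + 7/50 → 7/25
merge 3/20 + 17/100 → 8/25
merge 19/100 + 21/100 → 2/5
merge 7/25 + 8/25 → 3/5
merge 2/5 + 3/5 → 1
L = 7/25 + 8/25 + 2/5 + 3/5 + 1 = 13/5 = 2.6 bits/symbol.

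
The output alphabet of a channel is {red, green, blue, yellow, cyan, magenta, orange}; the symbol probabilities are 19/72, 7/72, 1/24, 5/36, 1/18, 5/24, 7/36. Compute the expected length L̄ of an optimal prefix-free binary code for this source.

Repeatedly combine the two least-probable nodes; the expected code length is the sum of the merged weights.
merge 1/24 + 1/18 → 7/72
merge 7/72 + 7/72 → 7/36
merge 5/36 + 7/36 → 1/3
merge 7/36 + 5/24 → 29/72
merge 19/72 + 1/3 → 43/72
merge 29/72 + 43/72 → 1
L = 7/72 + 7/36 + 1/3 + 29/72 + 43/72 + 1 = 21/8 = 2.625 bits/symbol.

2.625 bits/symbol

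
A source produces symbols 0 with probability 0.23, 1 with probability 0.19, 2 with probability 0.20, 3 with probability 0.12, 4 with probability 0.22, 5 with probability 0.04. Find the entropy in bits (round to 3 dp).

H = −Σ pᵢ log₂ pᵢ.
−0.23·log₂(0.23) = 0.4877
−0.19·log₂(0.19) = 0.4552
−0.20·log₂(0.20) = 0.4644
−0.12·log₂(0.12) = 0.3671
−0.22·log₂(0.22) = 0.4806
−0.04·log₂(0.04) = 0.1858
Sum ≈ 2.4407 → 2.441 bits.

2.441 bits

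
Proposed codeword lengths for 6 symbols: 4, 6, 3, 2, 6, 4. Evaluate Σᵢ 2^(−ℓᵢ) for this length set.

With common denominator 2^6 = 64: Σ 2^(−ℓᵢ) = 4/64 + 1/64 + 8/64 + 16/64 + 1/64 + 4/64 = 34/64 = 0.53125.

0.53125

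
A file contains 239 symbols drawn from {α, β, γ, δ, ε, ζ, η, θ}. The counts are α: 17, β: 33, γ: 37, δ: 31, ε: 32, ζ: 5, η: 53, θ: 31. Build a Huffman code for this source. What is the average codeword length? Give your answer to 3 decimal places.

Probabilities are the counts divided by 239.
Repeatedly combine the two least-probable nodes; the expected code length is the sum of the merged weights.
merge 5/239 + 17/239 → 22/239
merge 22/239 + 31/239 → 53/239
merge 31/239 + 32/239 → 63/239
merge 33/239 + 37/239 → 70/239
merge 53/239 + 53/239 → 106/239
merge 63/239 + 70/239 → 133/239
merge 106/239 + 133/239 → 1
L = 22/239 + 53/239 + 63/239 + 70/239 + 106/239 + 133/239 + 1 = 686/239 ≈ 2.870 bits/symbol.

2.870 bits/symbol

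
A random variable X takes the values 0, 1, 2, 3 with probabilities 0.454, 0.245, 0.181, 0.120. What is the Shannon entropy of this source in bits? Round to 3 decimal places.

H = −Σ pᵢ log₂ pᵢ.
−0.454·log₂(0.454) = 0.5172
−0.245·log₂(0.245) = 0.4971
−0.181·log₂(0.181) = 0.4463
−0.120·log₂(0.120) = 0.3671
Sum ≈ 1.8278 → 1.828 bits.

1.828 bits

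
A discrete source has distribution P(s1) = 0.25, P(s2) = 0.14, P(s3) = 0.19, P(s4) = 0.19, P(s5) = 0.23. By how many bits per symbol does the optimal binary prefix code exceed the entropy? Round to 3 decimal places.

Entropy H = −Σ p log₂ p ≈ 2.2952 bits.
Huffman merges: 7/50+19/100→33/100; 19/100+23/100→21/50; 1/4+33/100→29/50; 21/50+29/50→1. L = 233/100 ≈ 2.3300.
L − H = 2.3300 − 2.2952 = 0.035 bits.

0.035 bits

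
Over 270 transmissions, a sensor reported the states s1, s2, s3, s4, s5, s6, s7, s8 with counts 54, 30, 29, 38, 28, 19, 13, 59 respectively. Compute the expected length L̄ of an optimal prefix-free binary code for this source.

2.9 bits/symbol

Probabilities are the counts divided by 270.
Repeatedly combine the two least-probable nodes; the expected code length is the sum of the merged weights.
merge 13/270 + 19/270 → 16/135
merge 14/135 + 29/270 → 19/90
merge 1/9 + 16/135 → 31/135
merge 19/135 + 1/5 → 46/135
merge 19/90 + 59/270 → 58/135
merge 31/135 + 46/135 → 77/135
merge 58/135 + 77/135 → 1
L = 16/135 + 19/90 + 31/135 + 46/135 + 58/135 + 77/135 + 1 = 29/10 = 2.9 bits/symbol.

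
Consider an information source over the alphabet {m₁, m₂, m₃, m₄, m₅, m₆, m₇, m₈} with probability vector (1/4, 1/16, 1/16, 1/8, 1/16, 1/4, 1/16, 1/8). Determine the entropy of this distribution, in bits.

Each probability is a power of 1/2, so log₂(1/p) is an integer.
H = Σ p·log₂(1/p) = 1/4·2 + 1/16·4 + 1/16·4 + 1/8·3 + 1/16·4 + 1/4·2 + 1/16·4 + 1/8·3 = 2.75 bits.

2.75 bits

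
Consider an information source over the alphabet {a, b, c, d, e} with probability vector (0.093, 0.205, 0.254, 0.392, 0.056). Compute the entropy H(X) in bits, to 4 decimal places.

2.0520 bits

H = −Σ pᵢ log₂ pᵢ.
−0.093·log₂(0.093) = 0.3187
−0.205·log₂(0.205) = 0.4687
−0.254·log₂(0.254) = 0.5022
−0.392·log₂(0.392) = 0.5296
−0.056·log₂(0.056) = 0.2329
Sum ≈ 2.0520 → 2.0520 bits.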